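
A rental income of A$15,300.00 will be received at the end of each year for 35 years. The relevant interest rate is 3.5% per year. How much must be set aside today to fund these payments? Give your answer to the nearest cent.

A$306,010.11

This is an ordinary annuity: 35 payments of A$15,300.00 at the end of each year.
Periodic rate r = 0.035 per year.
PV = PMT × [(1 − (1+r)^−n)/r] = 15,300 × [1 − (1+r)^−35] / r = A$306,010.11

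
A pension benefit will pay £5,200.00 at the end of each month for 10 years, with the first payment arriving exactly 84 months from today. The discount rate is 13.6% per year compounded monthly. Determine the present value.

Ordinary annuity of 120 payments, first payment at period 84.
Periodic rate r = 0.136/12 per month; n is counted in months.
The ordinary-annuity PV formula values the stream one period before the first payment (period 83); discount that back 83 periods:
PV₀ = 5,200 × [1 − (1+r)^−120] / r × (1+r)^−83 = £133,490.73

£133,490.73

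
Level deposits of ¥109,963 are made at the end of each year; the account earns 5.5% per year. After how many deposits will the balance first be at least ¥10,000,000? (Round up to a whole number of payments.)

Periodic rate r = 0.055 per year.
Ordinary annuity FV: 10,000,000 = 109,963 × [((1+r)^n − 1)/r].
(1+r)^n = 1 + 10,000,000 × r / 109,963, so n = ln(1 + 10,000,000·r/109,963) / ln(1+r) = 33.47.
Round up to a whole number of payments: n = 34.

34 payments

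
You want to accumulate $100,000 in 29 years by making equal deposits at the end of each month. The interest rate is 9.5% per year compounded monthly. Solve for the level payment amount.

Level ordinary annuity; solve FV = PMT × [((1+r)^n − 1)/r] for PMT.
Periodic rate r = 0.095/12 per month; n is counted in months.
With n = 348: PMT = 100,000 / ([((1+r)^n − 1)/r]) = $54.40

$54.40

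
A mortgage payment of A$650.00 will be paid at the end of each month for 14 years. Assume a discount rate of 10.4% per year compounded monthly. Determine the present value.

This is an ordinary annuity: 168 payments of A$650.00 at the end of each month.
Periodic rate r = 0.104/12 per month; n is counted in months.
PV = PMT × [(1 − (1+r)^−n)/r] = 650 × [1 − (1+r)^−168] / r = A$57,402.42

A$57,402.42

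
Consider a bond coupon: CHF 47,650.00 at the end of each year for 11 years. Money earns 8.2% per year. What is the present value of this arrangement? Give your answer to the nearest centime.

CHF 336,895.58

This is an ordinary annuity: 11 payments of CHF 47,650.00 at the end of each year.
Periodic rate r = 0.082 per year.
PV = PMT × [(1 − (1+r)^−n)/r] = 47,650 × [1 − (1+r)^−11] / r = CHF 336,895.58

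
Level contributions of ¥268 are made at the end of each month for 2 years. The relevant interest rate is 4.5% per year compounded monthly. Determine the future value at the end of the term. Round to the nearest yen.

This is an ordinary annuity: 24 deposits of ¥268 at the end of each month.
Periodic rate r = 0.045/12 per month; n is counted in months.
FV = PMT × [((1+r)^n − 1)/r] = 268 × [(1+r)^24 − 1] / r = ¥6,717

¥6,717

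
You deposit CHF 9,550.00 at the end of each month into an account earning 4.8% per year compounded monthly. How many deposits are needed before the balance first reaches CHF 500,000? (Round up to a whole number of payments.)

48 payments

Periodic rate r = 0.048/12 per month; n is counted in months.
Ordinary annuity FV: 500,000 = 9,550 × [((1+r)^n − 1)/r].
(1+r)^n = 1 + 500,000 × r / 9,550, so n = ln(1 + 500,000·r/9,550) / ln(1+r) = 47.63.
Round up to a whole number of payments: n = 48.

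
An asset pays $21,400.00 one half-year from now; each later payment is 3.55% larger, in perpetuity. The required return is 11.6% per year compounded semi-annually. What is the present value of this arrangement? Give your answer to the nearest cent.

Periodic rate r = 0.116/2 per half-year.
Growing perpetuity (Gordon): PV = PMT₁ / (r − g) = 21,400 / (r − 0.0355) = $951,111.11.

$951,111.11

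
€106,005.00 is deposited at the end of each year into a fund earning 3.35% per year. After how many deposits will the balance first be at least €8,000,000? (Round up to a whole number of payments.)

Periodic rate r = 0.0335 per year.
Ordinary annuity FV: 8,000,000 = 106,005 × [((1+r)^n − 1)/r].
(1+r)^n = 1 + 8,000,000 × r / 106,005, so n = ln(1 + 8,000,000·r/106,005) / ln(1+r) = 38.26.
Round up to a whole number of payments: n = 39.

39 payments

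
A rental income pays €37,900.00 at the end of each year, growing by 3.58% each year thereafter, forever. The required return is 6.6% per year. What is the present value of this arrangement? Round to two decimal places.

€1,254,966.89

Periodic rate r = 0.066 per year.
Growing perpetuity (Gordon): PV = PMT₁ / (r − g) = 37,900 / (r − 0.0358) = €1,254,966.89.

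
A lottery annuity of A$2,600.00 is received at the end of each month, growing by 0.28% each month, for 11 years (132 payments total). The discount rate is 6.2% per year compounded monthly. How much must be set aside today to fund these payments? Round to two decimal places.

A$293,767.61

Periodic rate r = 0.062/12 per month; n is counted in months.
Growing ordinary annuity: PV = PMT₁ × [1 − ((1+g)/(1+r))^n] / (r − g) = 2,600 × [1 − ((1+0.0028)/(1+r))^132] / (r − 0.0028) = A$293,767.61.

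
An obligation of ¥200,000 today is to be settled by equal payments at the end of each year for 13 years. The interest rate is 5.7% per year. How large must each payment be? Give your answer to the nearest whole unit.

Level ordinary annuity; solve PV = PMT × [(1 − (1+r)^−n)/r] for PMT.
Periodic rate r = 0.057 per year.
With n = 13: PMT = 200,000 / ([(1 − (1+r)^−n)/r]) = ¥22,198

¥22,198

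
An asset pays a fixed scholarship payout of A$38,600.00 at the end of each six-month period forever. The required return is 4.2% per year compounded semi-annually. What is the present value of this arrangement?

Periodic rate r = 0.042/2 per half-year.
Level perpetuity: PV = PMT / r = 38,600 / (0.042/2) = A$1,838,095.24.

A$1,838,095.24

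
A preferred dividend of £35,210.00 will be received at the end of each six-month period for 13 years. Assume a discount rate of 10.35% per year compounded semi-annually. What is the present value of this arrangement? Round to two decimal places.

This is an ordinary annuity: 26 payments of £35,210.00 at the end of each six-month period.
Periodic rate r = 0.1035/2 per half-year; n is counted in half-years.
PV = PMT × [(1 − (1+r)^−n)/r] = 35,210 × [1 − (1+r)^−26] / r = £497,142.32

£497,142.32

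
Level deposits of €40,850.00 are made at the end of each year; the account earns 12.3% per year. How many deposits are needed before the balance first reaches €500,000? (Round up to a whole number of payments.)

Periodic rate r = 0.123 per year.
Ordinary annuity FV: 500,000 = 40,850 × [((1+r)^n − 1)/r].
(1+r)^n = 1 + 500,000 × r / 40,850, so n = ln(1 + 500,000·r/40,850) / ln(1+r) = 7.92.
Round up to a whole number of payments: n = 8.

8 payments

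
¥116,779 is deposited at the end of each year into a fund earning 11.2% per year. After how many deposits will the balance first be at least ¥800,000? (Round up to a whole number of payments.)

Periodic rate r = 0.112 per year.
Ordinary annuity FV: 800,000 = 116,779 × [((1+r)^n − 1)/r].
(1+r)^n = 1 + 800,000 × r / 116,779, so n = ln(1 + 800,000·r/116,779) / ln(1+r) = 5.36.
Round up to a whole number of payments: n = 6.

6 payments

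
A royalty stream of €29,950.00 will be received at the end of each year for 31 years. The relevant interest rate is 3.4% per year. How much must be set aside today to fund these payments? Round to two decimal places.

€568,431.86

This is an ordinary annuity: 31 payments of €29,950.00 at the end of each year.
Periodic rate r = 0.034 per year.
PV = PMT × [(1 − (1+r)^−n)/r] = 29,950 × [1 − (1+r)^−31] / r = €568,431.86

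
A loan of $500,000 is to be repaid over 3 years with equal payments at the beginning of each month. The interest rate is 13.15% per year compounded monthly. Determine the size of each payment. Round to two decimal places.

Level annuity due; solve PV = PMT × [(1 − (1+r)^−n)/r] × (1+r) for PMT.
Periodic rate r = 0.1315/12 per month; n is counted in months.
With n = 36: PMT = 500,000 / ([(1 − (1+r)^−n)/r] × (1+r)) = $16,700.12

$16,700.12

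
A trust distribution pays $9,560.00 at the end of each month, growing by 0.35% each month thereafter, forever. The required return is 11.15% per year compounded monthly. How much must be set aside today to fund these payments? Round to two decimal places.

Periodic rate r = 0.1115/12 per month.
Growing perpetuity (Gordon): PV = PMT₁ / (r − g) = 9,560 / (r − 0.0035) = $1,650,647.48.

$1,650,647.48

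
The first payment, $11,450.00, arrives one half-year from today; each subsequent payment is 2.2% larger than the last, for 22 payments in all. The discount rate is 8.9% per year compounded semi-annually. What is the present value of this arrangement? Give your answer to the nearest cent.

Periodic rate r = 0.089/2 per half-year; n is counted in half-years.
Growing ordinary annuity: PV = PMT₁ × [1 − ((1+g)/(1+r))^n] / (r − g) = 11,450 × [1 − ((1+0.022)/(1+r))^22] / (r − 0.022) = $193,710.16.

$193,710.16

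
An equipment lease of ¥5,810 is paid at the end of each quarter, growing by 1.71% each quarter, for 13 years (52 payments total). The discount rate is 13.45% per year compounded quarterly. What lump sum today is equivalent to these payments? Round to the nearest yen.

¥199,510

Periodic rate r = 0.1345/4 per quarter; n is counted in quarters.
Growing ordinary annuity: PV = PMT₁ × [1 − ((1+g)/(1+r))^n] / (r − g) = 5,810 × [1 − ((1+0.0171)/(1+r))^52] / (r − 0.0171) = ¥199,510.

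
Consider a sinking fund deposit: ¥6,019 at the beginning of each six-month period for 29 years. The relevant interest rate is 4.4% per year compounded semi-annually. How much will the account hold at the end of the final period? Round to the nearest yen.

¥708,271

This is an annuity due: 58 deposits of ¥6,019 at the beginning of each six-month period.
Periodic rate r = 0.044/2 per half-year; n is counted in half-years.
FV = PMT × [((1+r)^n − 1)/r] × (1+r) = 6,019 × [(1+r)^58 − 1] / r × (1+r) = ¥708,271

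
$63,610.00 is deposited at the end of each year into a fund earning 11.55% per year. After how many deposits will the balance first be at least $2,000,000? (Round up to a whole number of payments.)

15 payments

Periodic rate r = 0.1155 per year.
Ordinary annuity FV: 2,000,000 = 63,610 × [((1+r)^n − 1)/r].
(1+r)^n = 1 + 2,000,000 × r / 63,610, so n = ln(1 + 2,000,000·r/63,610) / ln(1+r) = 14.02.
Round up to a whole number of payments: n = 15.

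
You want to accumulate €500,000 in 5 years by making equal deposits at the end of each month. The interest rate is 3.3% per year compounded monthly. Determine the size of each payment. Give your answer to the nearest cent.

Level ordinary annuity; solve FV = PMT × [((1+r)^n − 1)/r] for PMT.
Periodic rate r = 0.033/12 per month; n is counted in months.
With n = 60: PMT = 500,000 / ([((1+r)^n − 1)/r]) = €7,676.16

€7,676.16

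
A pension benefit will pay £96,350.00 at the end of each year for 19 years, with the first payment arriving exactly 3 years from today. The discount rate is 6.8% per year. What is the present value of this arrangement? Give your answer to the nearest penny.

£886,309.93

Ordinary annuity of 19 payments, first payment at period 3.
Periodic rate r = 0.068 per year.
The ordinary-annuity PV formula values the stream one period before the first payment (period 2); discount that back 2 periods:
PV₀ = 96,350 × [1 − (1+r)^−19] / r × (1+r)^−2 = £886,309.93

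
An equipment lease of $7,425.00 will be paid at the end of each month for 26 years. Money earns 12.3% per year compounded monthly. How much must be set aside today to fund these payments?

This is an ordinary annuity: 312 payments of $7,425.00 at the end of each month.
Periodic rate r = 0.123/12 per month; n is counted in months.
PV = PMT × [(1 − (1+r)^−n)/r] = 7,425 × [1 − (1+r)^−312] / r = $694,317.81

$694,317.81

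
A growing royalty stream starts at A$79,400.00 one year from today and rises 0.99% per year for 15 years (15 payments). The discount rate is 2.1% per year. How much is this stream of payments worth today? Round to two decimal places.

A$1,081,779.31

Periodic rate r = 0.021 per year.
Growing ordinary annuity: PV = PMT₁ × [1 − ((1+g)/(1+r))^n] / (r − g) = 79,400 × [1 − ((1+0.0099)/(1+r))^15] / (r − 0.0099) = A$1,081,779.31.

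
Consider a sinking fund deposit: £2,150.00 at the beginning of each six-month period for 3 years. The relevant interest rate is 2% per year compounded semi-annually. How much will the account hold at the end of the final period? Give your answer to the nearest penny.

£13,359.10

This is an annuity due: 6 deposits of £2,150.00 at the beginning of each six-month period.
Periodic rate r = 0.02/2 per half-year; n is counted in half-years.
FV = PMT × [((1+r)^n − 1)/r] × (1+r) = 2,150 × [(1+r)^6 − 1] / r × (1+r) = £13,359.10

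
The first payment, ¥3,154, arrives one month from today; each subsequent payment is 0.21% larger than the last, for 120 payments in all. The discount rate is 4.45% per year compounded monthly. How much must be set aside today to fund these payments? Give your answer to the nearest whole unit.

Periodic rate r = 0.0445/12 per month; n is counted in months.
Growing ordinary annuity: PV = PMT₁ × [1 − ((1+g)/(1+r))^n] / (r − g) = 3,154 × [1 − ((1+0.0021)/(1+r))^120] / (r − 0.0021) = ¥343,293.

¥343,293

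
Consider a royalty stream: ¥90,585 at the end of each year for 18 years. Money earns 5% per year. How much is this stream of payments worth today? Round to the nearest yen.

This is an ordinary annuity: 18 payments of ¥90,585 at the end of each year.
Periodic rate r = 0.05 per year.
PV = PMT × [(1 − (1+r)^−n)/r] = 90,585 × [1 − (1+r)^−18] / r = ¥1,058,901

¥1,058,901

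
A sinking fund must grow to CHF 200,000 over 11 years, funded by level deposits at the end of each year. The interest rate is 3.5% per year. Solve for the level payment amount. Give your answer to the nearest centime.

Level ordinary annuity; solve FV = PMT × [((1+r)^n − 1)/r] for PMT.
Periodic rate r = 0.035 per year.
With n = 11: PMT = 200,000 / ([((1+r)^n − 1)/r]) = CHF 15,218.39

CHF 15,218.39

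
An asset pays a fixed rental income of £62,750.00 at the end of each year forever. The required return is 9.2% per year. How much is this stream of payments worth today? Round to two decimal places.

£682,065.22

Periodic rate r = 0.092 per year.
Level perpetuity: PV = PMT / r = 62,750 / (0.092) = £682,065.22.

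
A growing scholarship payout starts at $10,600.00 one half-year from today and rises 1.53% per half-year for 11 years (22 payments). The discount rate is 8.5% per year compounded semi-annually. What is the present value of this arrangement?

Periodic rate r = 0.085/2 per half-year; n is counted in half-years.
Growing ordinary annuity: PV = PMT₁ × [1 − ((1+g)/(1+r))^n] / (r − g) = 10,600 × [1 − ((1+0.0153)/(1+r))^22] / (r − 0.0153) = $171,864.66.

$171,864.66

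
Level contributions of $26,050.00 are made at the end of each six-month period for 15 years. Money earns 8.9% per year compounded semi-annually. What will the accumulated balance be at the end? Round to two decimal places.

$1,575,837.03

This is an ordinary annuity: 30 deposits of $26,050.00 at the end of each six-month period.
Periodic rate r = 0.089/2 per half-year; n is counted in half-years.
FV = PMT × [((1+r)^n − 1)/r] = 26,050 × [(1+r)^30 − 1] / r = $1,575,837.03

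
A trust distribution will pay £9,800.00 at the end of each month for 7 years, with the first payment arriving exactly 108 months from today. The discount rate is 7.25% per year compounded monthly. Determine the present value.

£338,096.19

Ordinary annuity of 84 payments, first payment at period 108.
Periodic rate r = 0.0725/12 per month; n is counted in months.
The ordinary-annuity PV formula values the stream one period before the first payment (period 107); discount that back 107 periods:
PV₀ = 9,800 × [1 − (1+r)^−84] / r × (1+r)^−107 = £338,096.19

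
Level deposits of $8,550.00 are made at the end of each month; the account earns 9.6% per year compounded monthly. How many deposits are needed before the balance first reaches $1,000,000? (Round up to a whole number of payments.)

Periodic rate r = 0.096/12 per month; n is counted in months.
Ordinary annuity FV: 1,000,000 = 8,550 × [((1+r)^n − 1)/r].
(1+r)^n = 1 + 1,000,000 × r / 8,550, so n = ln(1 + 1,000,000·r/8,550) / ln(1+r) = 82.89.
Round up to a whole number of payments: n = 83.

83 payments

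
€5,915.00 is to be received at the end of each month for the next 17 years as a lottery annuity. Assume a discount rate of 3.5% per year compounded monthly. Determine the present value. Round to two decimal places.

This is an ordinary annuity: 204 payments of €5,915.00 at the end of each month.
Periodic rate r = 0.035/12 per month; n is counted in months.
PV = PMT × [(1 − (1+r)^−n)/r] = 5,915 × [1 − (1+r)^−204] / r = €908,461.99

€908,461.99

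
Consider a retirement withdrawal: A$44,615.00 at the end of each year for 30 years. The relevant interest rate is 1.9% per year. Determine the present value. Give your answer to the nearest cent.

A$1,013,094.85

This is an ordinary annuity: 30 payments of A$44,615.00 at the end of each year.
Periodic rate r = 0.019 per year.
PV = PMT × [(1 − (1+r)^−n)/r] = 44,615 × [1 − (1+r)^−30] / r = A$1,013,094.85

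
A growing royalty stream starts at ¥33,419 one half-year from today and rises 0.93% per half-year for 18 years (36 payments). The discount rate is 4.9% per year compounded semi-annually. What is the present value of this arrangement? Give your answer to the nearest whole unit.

¥914,961

Periodic rate r = 0.049/2 per half-year; n is counted in half-years.
Growing ordinary annuity: PV = PMT₁ × [1 − ((1+g)/(1+r))^n] / (r − g) = 33,419 × [1 − ((1+0.0093)/(1+r))^36] / (r − 0.0093) = ¥914,961.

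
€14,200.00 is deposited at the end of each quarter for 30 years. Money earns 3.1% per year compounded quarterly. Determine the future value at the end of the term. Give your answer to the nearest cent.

€2,794,997.23

This is an ordinary annuity: 120 deposits of €14,200.00 at the end of each quarter.
Periodic rate r = 0.031/4 per quarter; n is counted in quarters.
FV = PMT × [((1+r)^n − 1)/r] = 14,200 × [(1+r)^120 − 1] / r = €2,794,997.23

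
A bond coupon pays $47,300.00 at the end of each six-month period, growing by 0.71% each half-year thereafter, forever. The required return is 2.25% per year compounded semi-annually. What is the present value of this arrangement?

$11,397,590.36

Periodic rate r = 0.0225/2 per half-year.
Growing perpetuity (Gordon): PV = PMT₁ / (r − g) = 47,300 / (r − 0.0071) = $11,397,590.36.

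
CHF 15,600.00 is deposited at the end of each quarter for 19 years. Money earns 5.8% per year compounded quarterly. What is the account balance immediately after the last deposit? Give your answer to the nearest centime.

CHF 2,137,151.06

This is an ordinary annuity: 76 deposits of CHF 15,600.00 at the end of each quarter.
Periodic rate r = 0.058/4 per quarter; n is counted in quarters.
FV = PMT × [((1+r)^n − 1)/r] = 15,600 × [(1+r)^76 − 1] / r = CHF 2,137,151.06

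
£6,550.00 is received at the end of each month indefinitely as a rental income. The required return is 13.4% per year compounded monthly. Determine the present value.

£586,567.16

Periodic rate r = 0.134/12 per month.
Level perpetuity: PV = PMT / r = 6,550 / (0.134/12) = £586,567.16.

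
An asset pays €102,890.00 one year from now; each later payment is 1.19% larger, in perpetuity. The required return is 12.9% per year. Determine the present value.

Periodic rate r = 0.129 per year.
Growing perpetuity (Gordon): PV = PMT₁ / (r − g) = 102,890 / (r − 0.0119) = €878,650.73.

€878,650.73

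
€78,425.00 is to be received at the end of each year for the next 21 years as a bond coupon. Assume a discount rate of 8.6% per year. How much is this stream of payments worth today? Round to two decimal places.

€750,657.46

This is an ordinary annuity: 21 payments of €78,425.00 at the end of each year.
Periodic rate r = 0.086 per year.
PV = PMT × [(1 − (1+r)^−n)/r] = 78,425 × [1 − (1+r)^−21] / r = €750,657.46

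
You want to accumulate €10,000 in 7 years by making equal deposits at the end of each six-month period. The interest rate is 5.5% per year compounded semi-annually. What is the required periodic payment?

Level ordinary annuity; solve FV = PMT × [((1+r)^n − 1)/r] for PMT.
Periodic rate r = 0.055/2 per half-year; n is counted in half-years.
With n = 14: PMT = 10,000 / ([((1+r)^n − 1)/r]) = €595.25

€595.25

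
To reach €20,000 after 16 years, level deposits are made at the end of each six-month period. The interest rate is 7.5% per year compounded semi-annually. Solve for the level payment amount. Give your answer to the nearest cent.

€333.63

Level ordinary annuity; solve FV = PMT × [((1+r)^n − 1)/r] for PMT.
Periodic rate r = 0.075/2 per half-year; n is counted in half-years.
With n = 32: PMT = 20,000 / ([((1+r)^n − 1)/r]) = €333.63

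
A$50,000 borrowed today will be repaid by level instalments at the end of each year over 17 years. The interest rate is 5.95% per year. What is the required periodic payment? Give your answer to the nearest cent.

A$4,755.09

Level ordinary annuity; solve PV = PMT × [(1 − (1+r)^−n)/r] for PMT.
Periodic rate r = 0.0595 per year.
With n = 17: PMT = 50,000 / ([(1 − (1+r)^−n)/r]) = A$4,755.09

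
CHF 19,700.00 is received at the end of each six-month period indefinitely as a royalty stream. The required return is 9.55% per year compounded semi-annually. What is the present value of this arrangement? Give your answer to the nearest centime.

CHF 412,565.45

Periodic rate r = 0.0955/2 per half-year.
Level perpetuity: PV = PMT / r = 19,700 / (0.0955/2) = CHF 412,565.45.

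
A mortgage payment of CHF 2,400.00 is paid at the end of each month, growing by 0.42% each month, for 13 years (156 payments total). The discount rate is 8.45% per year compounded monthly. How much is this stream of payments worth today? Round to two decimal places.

CHF 301,085.07

Periodic rate r = 0.0845/12 per month; n is counted in months.
Growing ordinary annuity: PV = PMT₁ × [1 − ((1+g)/(1+r))^n] / (r − g) = 2,400 × [1 − ((1+0.0042)/(1+r))^156] / (r − 0.0042) = CHF 301,085.07.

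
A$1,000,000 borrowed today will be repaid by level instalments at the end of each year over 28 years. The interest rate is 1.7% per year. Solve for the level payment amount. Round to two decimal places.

A$45,183.20

Level ordinary annuity; solve PV = PMT × [(1 − (1+r)^−n)/r] for PMT.
Periodic rate r = 0.017 per year.
With n = 28: PMT = 1,000,000 / ([(1 − (1+r)^−n)/r]) = A$45,183.20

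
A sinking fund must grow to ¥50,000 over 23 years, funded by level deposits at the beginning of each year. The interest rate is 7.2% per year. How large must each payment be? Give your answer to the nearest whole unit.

¥850

Level annuity due; solve FV = PMT × [((1+r)^n − 1)/r] × (1+r) for PMT.
Periodic rate r = 0.072 per year.
With n = 23: PMT = 50,000 / ([((1+r)^n − 1)/r] × (1+r)) = ¥850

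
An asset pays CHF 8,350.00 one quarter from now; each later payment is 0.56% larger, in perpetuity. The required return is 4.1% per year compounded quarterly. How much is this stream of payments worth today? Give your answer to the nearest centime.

Periodic rate r = 0.041/4 per quarter.
Growing perpetuity (Gordon): PV = PMT₁ / (r − g) = 8,350 / (r − 0.0056) = CHF 1,795,698.92.

CHF 1,795,698.92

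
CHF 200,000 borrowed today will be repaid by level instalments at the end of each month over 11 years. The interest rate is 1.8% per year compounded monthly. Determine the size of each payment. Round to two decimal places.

Level ordinary annuity; solve PV = PMT × [(1 − (1+r)^−n)/r] for PMT.
Periodic rate r = 0.018/12 per month; n is counted in months.
With n = 132: PMT = 200,000 / ([(1 − (1+r)^−n)/r]) = CHF 1,671.23

CHF 1,671.23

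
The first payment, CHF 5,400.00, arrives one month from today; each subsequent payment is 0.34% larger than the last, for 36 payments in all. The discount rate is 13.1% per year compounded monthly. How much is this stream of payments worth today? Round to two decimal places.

Periodic rate r = 0.131/12 per month; n is counted in months.
Growing ordinary annuity: PV = PMT₁ × [1 − ((1+g)/(1+r))^n] / (r − g) = 5,400 × [1 − ((1+0.0034)/(1+r))^36] / (r − 0.0034) = CHF 169,263.51.

CHF 169,263.51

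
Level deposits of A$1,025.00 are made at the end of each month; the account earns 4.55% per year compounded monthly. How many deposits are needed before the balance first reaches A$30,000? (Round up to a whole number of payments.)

Periodic rate r = 0.0455/12 per month; n is counted in months.
Ordinary annuity FV: 30,000 = 1,025 × [((1+r)^n − 1)/r].
(1+r)^n = 1 + 30,000 × r / 1,025, so n = ln(1 + 30,000·r/1,025) / ln(1+r) = 27.81.
Round up to a whole number of payments: n = 28.

28 payments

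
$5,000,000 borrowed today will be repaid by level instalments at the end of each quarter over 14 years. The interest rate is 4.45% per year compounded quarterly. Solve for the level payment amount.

Level ordinary annuity; solve PV = PMT × [(1 − (1+r)^−n)/r] for PMT.
Periodic rate r = 0.0445/4 per quarter; n is counted in quarters.
With n = 56: PMT = 5,000,000 / ([(1 − (1+r)^−n)/r]) = $120,447.66

$120,447.66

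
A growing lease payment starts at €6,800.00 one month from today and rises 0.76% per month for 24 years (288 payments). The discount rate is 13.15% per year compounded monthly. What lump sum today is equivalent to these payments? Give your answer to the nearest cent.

Periodic rate r = 0.1315/12 per month; n is counted in months.
Growing ordinary annuity: PV = PMT₁ × [1 − ((1+g)/(1+r))^n] / (r − g) = 6,800 × [1 − ((1+0.0076)/(1+r))^288] / (r − 0.0076) = €1,248,214.62.

€1,248,214.62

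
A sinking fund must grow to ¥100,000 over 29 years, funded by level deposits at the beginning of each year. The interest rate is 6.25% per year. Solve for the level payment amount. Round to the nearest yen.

¥1,225

Level annuity due; solve FV = PMT × [((1+r)^n − 1)/r] × (1+r) for PMT.
Periodic rate r = 0.0625 per year.
With n = 29: PMT = 100,000 / ([((1+r)^n − 1)/r] × (1+r)) = ¥1,225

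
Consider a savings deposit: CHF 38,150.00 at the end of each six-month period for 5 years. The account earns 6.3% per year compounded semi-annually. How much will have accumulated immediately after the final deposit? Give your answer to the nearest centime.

CHF 440,380.27

This is an ordinary annuity: 10 deposits of CHF 38,150.00 at the end of each six-month period.
Periodic rate r = 0.063/2 per half-year; n is counted in half-years.
FV = PMT × [((1+r)^n − 1)/r] = 38,150 × [(1+r)^10 − 1] / r = CHF 440,380.27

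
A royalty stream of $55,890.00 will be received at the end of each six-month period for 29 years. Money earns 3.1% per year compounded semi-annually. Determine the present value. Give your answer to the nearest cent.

This is an ordinary annuity: 58 payments of $55,890.00 at the end of each six-month period.
Periodic rate r = 0.031/2 per half-year; n is counted in half-years.
PV = PMT × [(1 − (1+r)^−n)/r] = 55,890 × [1 − (1+r)^−58] / r = $2,128,173.38

$2,128,173.38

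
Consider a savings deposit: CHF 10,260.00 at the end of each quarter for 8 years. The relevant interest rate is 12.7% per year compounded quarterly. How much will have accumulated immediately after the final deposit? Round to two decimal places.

This is an ordinary annuity: 32 deposits of CHF 10,260.00 at the end of each quarter.
Periodic rate r = 0.127/4 per quarter; n is counted in quarters.
FV = PMT × [((1+r)^n − 1)/r] = 10,260 × [(1+r)^32 − 1] / r = CHF 555,441.72

CHF 555,441.72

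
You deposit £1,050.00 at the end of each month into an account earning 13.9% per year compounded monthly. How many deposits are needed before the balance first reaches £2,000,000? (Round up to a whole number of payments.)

Periodic rate r = 0.139/12 per month; n is counted in months.
Ordinary annuity FV: 2,000,000 = 1,050 × [((1+r)^n − 1)/r].
(1+r)^n = 1 + 2,000,000 × r / 1,050, so n = ln(1 + 2,000,000·r/1,050) / ln(1+r) = 272.49.
Round up to a whole number of payments: n = 273.

273 payments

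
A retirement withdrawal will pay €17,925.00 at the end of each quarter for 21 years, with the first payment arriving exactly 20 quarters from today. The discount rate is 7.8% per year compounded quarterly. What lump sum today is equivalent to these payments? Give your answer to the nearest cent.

Ordinary annuity of 84 payments, first payment at period 20.
Periodic rate r = 0.078/4 per quarter; n is counted in quarters.
The ordinary-annuity PV formula values the stream one period before the first payment (period 19); discount that back 19 periods:
PV₀ = 17,925 × [1 − (1+r)^−84] / r × (1+r)^−19 = €511,134.81

€511,134.81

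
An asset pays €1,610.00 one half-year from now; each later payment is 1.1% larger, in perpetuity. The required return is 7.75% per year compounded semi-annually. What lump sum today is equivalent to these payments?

Periodic rate r = 0.0775/2 per half-year.
Growing perpetuity (Gordon): PV = PMT₁ / (r − g) = 1,610 / (r − 0.011) = €58,018.02.

€58,018.02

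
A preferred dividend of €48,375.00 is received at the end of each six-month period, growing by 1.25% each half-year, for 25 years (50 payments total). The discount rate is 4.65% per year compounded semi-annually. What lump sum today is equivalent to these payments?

€1,846,149.57

Periodic rate r = 0.0465/2 per half-year; n is counted in half-years.
Growing ordinary annuity: PV = PMT₁ × [1 − ((1+g)/(1+r))^n] / (r − g) = 48,375 × [1 − ((1+0.0125)/(1+r))^50] / (r − 0.0125) = €1,846,149.57.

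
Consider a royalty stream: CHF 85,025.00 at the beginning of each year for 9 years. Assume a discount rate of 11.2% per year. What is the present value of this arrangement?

This is an annuity due: 9 payments of CHF 85,025.00 at the beginning of each year.
Periodic rate r = 0.112 per year.
PV = PMT × [(1 − (1+r)^−n)/r] × (1+r) = 85,025 × [1 − (1+r)^−9] / r × (1+r) = CHF 519,470.78

CHF 519,470.78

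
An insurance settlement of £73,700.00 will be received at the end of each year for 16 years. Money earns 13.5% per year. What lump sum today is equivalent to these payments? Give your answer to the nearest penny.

£473,947.90

This is an ordinary annuity: 16 payments of £73,700.00 at the end of each year.
Periodic rate r = 0.135 per year.
PV = PMT × [(1 − (1+r)^−n)/r] = 73,700 × [1 − (1+r)^−16] / r = £473,947.90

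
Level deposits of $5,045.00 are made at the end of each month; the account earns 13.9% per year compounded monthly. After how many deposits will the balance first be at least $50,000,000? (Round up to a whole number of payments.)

Periodic rate r = 0.139/12 per month; n is counted in months.
Ordinary annuity FV: 50,000,000 = 5,045 × [((1+r)^n − 1)/r].
(1+r)^n = 1 + 50,000,000 × r / 5,045, so n = ln(1 + 50,000,000·r/5,045) / ln(1+r) = 412.60.
Round up to a whole number of payments: n = 413.

413 payments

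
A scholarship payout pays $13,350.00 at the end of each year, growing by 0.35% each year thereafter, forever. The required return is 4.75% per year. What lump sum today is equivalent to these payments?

$303,409.09

Periodic rate r = 0.0475 per year.
Growing perpetuity (Gordon): PV = PMT₁ / (r − g) = 13,350 / (r − 0.0035) = $303,409.09.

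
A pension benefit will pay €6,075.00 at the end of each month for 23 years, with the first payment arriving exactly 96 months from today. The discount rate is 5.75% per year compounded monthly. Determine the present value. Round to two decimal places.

€589,870.77

Ordinary annuity of 276 payments, first payment at period 96.
Periodic rate r = 0.0575/12 per month; n is counted in months.
The ordinary-annuity PV formula values the stream one period before the first payment (period 95); discount that back 95 periods:
PV₀ = 6,075 × [1 − (1+r)^−276] / r × (1+r)^−95 = €589,870.77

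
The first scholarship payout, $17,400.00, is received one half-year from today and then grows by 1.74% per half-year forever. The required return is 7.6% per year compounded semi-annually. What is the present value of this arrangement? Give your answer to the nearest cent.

Periodic rate r = 0.076/2 per half-year.
Growing perpetuity (Gordon): PV = PMT₁ / (r − g) = 17,400 / (r − 0.0174) = $844,660.19.

$844,660.19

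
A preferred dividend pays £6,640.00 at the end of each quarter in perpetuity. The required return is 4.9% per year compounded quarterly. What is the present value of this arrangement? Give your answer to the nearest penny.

£542,040.82

Periodic rate r = 0.049/4 per quarter.
Level perpetuity: PV = PMT / r = 6,640 / (0.049/4) = £542,040.82.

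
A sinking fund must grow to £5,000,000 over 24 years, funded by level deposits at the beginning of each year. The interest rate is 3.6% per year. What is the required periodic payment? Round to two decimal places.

Level annuity due; solve FV = PMT × [((1+r)^n − 1)/r] × (1+r) for PMT.
Periodic rate r = 0.036 per year.
With n = 24: PMT = 5,000,000 / ([((1+r)^n − 1)/r] × (1+r)) = £129,964.37

£129,964.37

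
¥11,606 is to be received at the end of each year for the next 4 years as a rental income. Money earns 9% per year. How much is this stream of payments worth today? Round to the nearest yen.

This is an ordinary annuity: 4 payments of ¥11,606 at the end of each year.
Periodic rate r = 0.09 per year.
PV = PMT × [(1 − (1+r)^−n)/r] = 11,606 × [1 − (1+r)^−4] / r = ¥37,600

¥37,600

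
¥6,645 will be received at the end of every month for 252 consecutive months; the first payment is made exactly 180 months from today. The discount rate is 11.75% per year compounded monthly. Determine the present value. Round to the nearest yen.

Ordinary annuity of 252 payments, first payment at period 180.
Periodic rate r = 0.1175/12 per month; n is counted in months.
The ordinary-annuity PV formula values the stream one period before the first payment (period 179); discount that back 179 periods:
PV₀ = 6,645 × [1 − (1+r)^−252] / r × (1+r)^−179 = ¥108,438

¥108,438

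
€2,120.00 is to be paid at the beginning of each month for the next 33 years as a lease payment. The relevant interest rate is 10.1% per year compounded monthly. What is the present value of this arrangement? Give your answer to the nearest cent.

€244,809.61

This is an annuity due: 396 payments of €2,120.00 at the beginning of each month.
Periodic rate r = 0.101/12 per month; n is counted in months.
PV = PMT × [(1 − (1+r)^−n)/r] × (1+r) = 2,120 × [1 − (1+r)^−396] / r × (1+r) = €244,809.61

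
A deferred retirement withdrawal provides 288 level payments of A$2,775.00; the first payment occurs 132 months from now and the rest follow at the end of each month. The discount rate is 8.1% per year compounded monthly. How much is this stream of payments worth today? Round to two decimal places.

Ordinary annuity of 288 payments, first payment at period 132.
Periodic rate r = 0.081/12 per month; n is counted in months.
The ordinary-annuity PV formula values the stream one period before the first payment (period 131); discount that back 131 periods:
PV₀ = 2,775 × [1 − (1+r)^−288] / r × (1+r)^−131 = A$145,768.52

A$145,768.52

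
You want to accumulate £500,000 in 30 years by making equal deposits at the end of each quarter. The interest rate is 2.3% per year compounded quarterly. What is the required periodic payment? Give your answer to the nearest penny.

£2,904.69

Level ordinary annuity; solve FV = PMT × [((1+r)^n − 1)/r] for PMT.
Periodic rate r = 0.023/4 per quarter; n is counted in quarters.
With n = 120: PMT = 500,000 / ([((1+r)^n − 1)/r]) = £2,904.69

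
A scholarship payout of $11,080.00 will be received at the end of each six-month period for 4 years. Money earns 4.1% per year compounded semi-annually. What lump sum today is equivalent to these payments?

This is an ordinary annuity: 8 payments of $11,080.00 at the end of each six-month period.
Periodic rate r = 0.041/2 per half-year; n is counted in half-years.
PV = PMT × [(1 − (1+r)^−n)/r] = 11,080 × [1 − (1+r)^−8] / r = $80,991.71

$80,991.71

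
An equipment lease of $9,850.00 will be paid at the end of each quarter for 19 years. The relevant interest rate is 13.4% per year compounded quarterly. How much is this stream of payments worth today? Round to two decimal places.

$269,997.58

This is an ordinary annuity: 76 payments of $9,850.00 at the end of each quarter.
Periodic rate r = 0.134/4 per quarter; n is counted in quarters.
PV = PMT × [(1 − (1+r)^−n)/r] = 9,850 × [1 − (1+r)^−76] / r = $269,997.58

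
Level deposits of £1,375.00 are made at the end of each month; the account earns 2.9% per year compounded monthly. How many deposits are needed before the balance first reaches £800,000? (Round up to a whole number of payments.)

Periodic rate r = 0.029/12 per month; n is counted in months.
Ordinary annuity FV: 800,000 = 1,375 × [((1+r)^n − 1)/r].
(1+r)^n = 1 + 800,000 × r / 1,375, so n = ln(1 + 800,000·r/1,375) / ln(1+r) = 363.75.
Round up to a whole number of payments: n = 364.

364 payments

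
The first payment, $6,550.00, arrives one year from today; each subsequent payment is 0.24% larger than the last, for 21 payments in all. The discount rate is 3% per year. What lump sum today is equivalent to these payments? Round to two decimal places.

$103,162.03

Periodic rate r = 0.03 per year.
Growing ordinary annuity: PV = PMT₁ × [1 − ((1+g)/(1+r))^n] / (r − g) = 6,550 × [1 − ((1+0.0024)/(1+r))^21] / (r − 0.0024) = $103,162.03.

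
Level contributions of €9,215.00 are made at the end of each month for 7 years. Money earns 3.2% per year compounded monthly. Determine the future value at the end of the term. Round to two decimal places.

This is an ordinary annuity: 84 deposits of €9,215.00 at the end of each month.
Periodic rate r = 0.032/12 per month; n is counted in months.
FV = PMT × [((1+r)^n − 1)/r] = 9,215 × [(1+r)^84 − 1] / r = €866,318.57

€866,318.57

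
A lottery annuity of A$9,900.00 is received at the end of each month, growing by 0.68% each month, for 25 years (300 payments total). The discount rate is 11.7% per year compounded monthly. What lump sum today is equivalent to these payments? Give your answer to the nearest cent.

Periodic rate r = 0.117/12 per month; n is counted in months.
Growing ordinary annuity: PV = PMT₁ × [1 − ((1+g)/(1+r))^n] / (r − g) = 9,900 × [1 − ((1+0.0068)/(1+r))^300] / (r − 0.0068) = A$1,960,795.74.

A$1,960,795.74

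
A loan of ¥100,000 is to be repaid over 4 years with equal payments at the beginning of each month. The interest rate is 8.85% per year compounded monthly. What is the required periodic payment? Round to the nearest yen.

¥2,463

Level annuity due; solve PV = PMT × [(1 − (1+r)^−n)/r] × (1+r) for PMT.
Periodic rate r = 0.0885/12 per month; n is counted in months.
With n = 48: PMT = 100,000 / ([(1 − (1+r)^−n)/r] × (1+r)) = ¥2,463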